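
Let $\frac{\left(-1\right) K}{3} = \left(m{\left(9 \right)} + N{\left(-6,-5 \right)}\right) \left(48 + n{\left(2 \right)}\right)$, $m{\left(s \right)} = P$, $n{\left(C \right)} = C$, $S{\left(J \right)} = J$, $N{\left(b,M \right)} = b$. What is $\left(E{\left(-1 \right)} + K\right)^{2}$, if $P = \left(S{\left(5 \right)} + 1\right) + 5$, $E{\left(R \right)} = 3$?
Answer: $558009$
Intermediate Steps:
$P = 11$ ($P = \left(5 + 1\right) + 5 = 6 + 5 = 11$)
$m{\left(s \right)} = 11$
$K = -750$ ($K = - 3 \left(11 - 6\right) \left(48 + 2\right) = - 3 \cdot 5 \cdot 50 = \left(-3\right) 250 = -750$)
$\left(E{\left(-1 \right)} + K\right)^{2} = \left(3 - 750\right)^{2} = \left(-747\right)^{2} = 558009$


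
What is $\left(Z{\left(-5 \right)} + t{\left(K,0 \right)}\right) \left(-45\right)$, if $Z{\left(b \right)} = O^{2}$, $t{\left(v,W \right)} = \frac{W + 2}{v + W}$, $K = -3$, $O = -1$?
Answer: $-15$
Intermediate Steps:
$t{\left(v,W \right)} = \frac{2 + W}{W + v}$
$Z{\left(b \right)} = 1$ ($Z{\left(b \right)} = \left(-1\right)^{2} = 1$)
$\left(Z{\left(-5 \right)} + t{\left(K,0 \right)}\right) \left(-45\right) = \left(1 + \frac{2 + 0}{0 - 3}\right) \left(-45\right) = \left(1 + \frac{1}{-3} \cdot 2\right) \left(-45\right) = \left(1 - \frac{2}{3}\right) \left(-45\right) = \frac{1}{3} \left(-45\right) = -15$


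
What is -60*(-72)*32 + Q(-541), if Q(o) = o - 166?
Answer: 137533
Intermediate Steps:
Q(o) = -166 + o
-60*(-72)*32 + Q(-541) = -60*(-72)*32 + (-166 - 541) = 4320*32 - 707 = 138240 - 707 = 137533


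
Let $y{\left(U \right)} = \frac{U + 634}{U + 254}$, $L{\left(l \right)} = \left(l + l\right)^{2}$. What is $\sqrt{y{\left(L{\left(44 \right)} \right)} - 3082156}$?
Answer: $\frac{i \sqrt{49289825082345}}{3999} \approx 1755.6 i$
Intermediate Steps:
$L{\left(l \right)} = 4 l^{2}$ ($L{\left(l \right)} = \left(2 l\right)^{2} = 4 l^{2}$)
$y{\left(U \right)} = \frac{634 + U}{254 + U}$
$\sqrt{y{\left(L{\left(44 \right)} \right)} - 3082156} = \sqrt{\frac{634 + 4 \cdot 44^{2}}{254 + 4 \cdot 44^{2}} - 3082156} = \sqrt{\frac{634 + 4 \cdot 1936}{254 + 4 \cdot 1936} - 3082156} = \sqrt{\frac{634 + 7744}{254 + 7744} - 3082156} = \sqrt{\frac{1}{7998} \cdot 8378 - 3082156} = \sqrt{\frac{4189}{3999} - 3082156} = \sqrt{- \frac{12325537655}{3999}} = \frac{i \sqrt{49289825082345}}{3999}$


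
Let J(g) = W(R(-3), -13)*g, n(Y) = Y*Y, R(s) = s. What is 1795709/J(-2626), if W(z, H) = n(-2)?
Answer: -1795709/10504 ≈ -170.95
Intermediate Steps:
n(Y) = Y²
W(z, H) = 4 (W(z, H) = (-2)² = 4)
J(g) = 4*g
1795709/J(-2626) = 1795709/((4*(-2626))) = 1795709/(-10504) = 1795709*(-1/10504) = -1795709/10504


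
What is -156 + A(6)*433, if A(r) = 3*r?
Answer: 7638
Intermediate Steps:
-156 + A(6)*433 = -156 + (3*6)*433 = -156 + 18*433 = -156 + 7794 = 7638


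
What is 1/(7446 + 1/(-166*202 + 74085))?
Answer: 40553/301957639 ≈ 0.00013430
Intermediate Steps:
1/(7446 + 1/(-166*202 + 74085)) = 1/(7446 + 1/(-33532 + 74085)) = 1/(7446 + 1/40553) = 1/(301957639/40553) = 40553/301957639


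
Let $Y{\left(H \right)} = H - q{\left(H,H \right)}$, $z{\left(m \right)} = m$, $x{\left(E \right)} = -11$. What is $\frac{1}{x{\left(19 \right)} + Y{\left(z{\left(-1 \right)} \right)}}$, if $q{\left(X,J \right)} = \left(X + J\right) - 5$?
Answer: $- \frac{1}{5} \approx -0.2$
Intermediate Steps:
$q{\left(X,J \right)} = -5 + J + X$ ($q{\left(X,J \right)} = \left(J + X\right) - 5 = -5 + J + X$)
$Y{\left(H \right)} = 5 - H$ ($Y{\left(H \right)} = H - \left(-5 + H + H\right) = H - \left(-5 + 2 H\right) = 5 - H$)
$\frac{1}{x{\left(19 \right)} + Y{\left(z{\left(-1 \right)} \right)}} = \frac{1}{-11 + \left(5 - -1\right)} = \frac{1}{-11 + \left(5 + 1\right)} = \frac{1}{-11 + 6} = \frac{1}{-5} = - \frac{1}{5}$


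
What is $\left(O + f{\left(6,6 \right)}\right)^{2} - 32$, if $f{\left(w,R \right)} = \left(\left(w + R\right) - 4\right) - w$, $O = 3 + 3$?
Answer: $32$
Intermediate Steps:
$O = 6$
$f{\left(w,R \right)} = -4 + R$ ($f{\left(w,R \right)} = \left(\left(R + w\right) - 4\right) - w = \left(-4 + R + w\right) - w = -4 + R$)
$\left(O + f{\left(6,6 \right)}\right)^{2} - 32 = \left(6 + \left(-4 + 6\right)\right)^{2} - 32 = \left(6 + 2\right)^{2} - 32 = 8^{2} - 32 = 64 - 32 = 32$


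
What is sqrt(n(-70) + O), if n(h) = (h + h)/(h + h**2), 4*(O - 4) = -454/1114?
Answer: sqrt(22860294297)/76866 ≈ 1.9670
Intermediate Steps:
O = 8685/2228 (O = 4 + (-454/1114)/4 = 4 + (-454*1/1114)/4 = 4 + (1/4)*(-227/557) = 4 - 227/2228 = 8685/2228 ≈ 3.8981)
n(h) = 2*h/(h + h**2) (n(h) = (2*h)/(h + h**2) = 2*h/(h + h**2))
sqrt(n(-70) + O) = sqrt(2/(1 - 70) + 8685/2228) = sqrt(2/(-69) + 8685/2228) = sqrt(2*(-1/69) + 8685/2228) = sqrt(-2/69 + 8685/2228) = sqrt(594809/153732) = sqrt(22860294297)/76866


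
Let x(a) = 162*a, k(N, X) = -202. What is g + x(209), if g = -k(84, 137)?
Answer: 34060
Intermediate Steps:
g = 202 (g = -1*(-202) = 202)
g + x(209) = 202 + 162*209 = 202 + 33858 = 34060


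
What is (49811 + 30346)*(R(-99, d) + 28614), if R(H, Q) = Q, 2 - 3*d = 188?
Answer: 2288642664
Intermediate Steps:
d = -62 (d = ⅔ - ⅓*188 = ⅔ - 188/3 = -62)
(49811 + 30346)*(R(-99, d) + 28614) = (49811 + 30346)*(-62 + 28614) = 80157*28552 = 2288642664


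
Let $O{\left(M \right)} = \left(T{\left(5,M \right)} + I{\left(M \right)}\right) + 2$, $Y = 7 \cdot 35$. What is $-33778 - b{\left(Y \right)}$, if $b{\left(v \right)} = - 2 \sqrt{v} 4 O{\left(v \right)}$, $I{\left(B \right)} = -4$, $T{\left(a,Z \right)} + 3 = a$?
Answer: $-33778$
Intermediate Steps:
$T{\left(a,Z \right)} = -3 + a$
$Y = 245$
$O{\left(M \right)} = 0$ ($O{\left(M \right)} = \left(\left(-3 + 5\right) - 4\right) + 2 = \left(2 - 4\right) + 2 = -2 + 2 = 0$)
$b{\left(v \right)} = 0$ ($b{\left(v \right)} = - 2 \sqrt{v} 4 \cdot 0 = - 8 \sqrt{v} 0 = 0$)
$-33778 - b{\left(Y \right)} = -33778 - 0 = -33778 + 0 = -33778$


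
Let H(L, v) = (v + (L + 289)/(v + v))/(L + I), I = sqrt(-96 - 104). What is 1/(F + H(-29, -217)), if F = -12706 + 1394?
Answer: -554213120321/6265899695328009 - 102465230*I*sqrt(2)/6265899695328009 ≈ -8.8449e-5 - 2.3126e-8*I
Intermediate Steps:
I = 10*I*sqrt(2) (I = sqrt(-200) = 10*I*sqrt(2) ≈ 14.142*I)
F = -11312
H(L, v) = (v + (289 + L)/(2*v))/(L + 10*I*sqrt(2)) (H(L, v) = (v + (L + 289)/(v + v))/(L + 10*I*sqrt(2)) = (v + (289 + L)/((2*v)))/(L + 10*I*sqrt(2)) = (v + (289 + L)*(1/(2*v)))/(L + 10*I*sqrt(2)) = (v + (289 + L)/(2*v))/(L + 10*I*sqrt(2)))
1/(F + H(-29, -217)) = 1/(-11312 + (1/2)*(289 - 29 + 2*(-217)**2)/(-217*(-29 + 10*I*sqrt(2)))) = 1/(-11312 + (1/2)*(-1/217)*(289 - 29 + 2*47089)/(-29 + 10*I*sqrt(2))) = 1/(-11312 + (1/2)*(-1/217)*(289 - 29 + 94178)/(-29 + 10*I*sqrt(2))) = 1/(-11312 + (1/2)*(-1/217)*94438/(-29 + 10*I*sqrt(2))) = 1/(-11312 - 47219/(217*(-29 + 10*I*sqrt(2))))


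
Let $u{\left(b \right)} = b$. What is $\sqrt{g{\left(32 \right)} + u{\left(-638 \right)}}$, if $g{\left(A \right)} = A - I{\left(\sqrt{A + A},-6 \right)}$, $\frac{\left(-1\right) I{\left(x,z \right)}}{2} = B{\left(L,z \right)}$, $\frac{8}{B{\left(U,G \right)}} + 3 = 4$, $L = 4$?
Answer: $i \sqrt{590} \approx 24.29 i$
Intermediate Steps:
$B{\left(U,G \right)} = 8$ ($B{\left(U,G \right)} = \frac{8}{-3 + 4} = \frac{8}{1} = 8 \cdot 1 = 8$)
$I{\left(x,z \right)} = -16$ ($I{\left(x,z \right)} = \left(-2\right) 8 = -16$)
$g{\left(A \right)} = 16 + A$ ($g{\left(A \right)} = A - -16 = A + 16 = 16 + A$)
$\sqrt{g{\left(32 \right)} + u{\left(-638 \right)}} = \sqrt{\left(16 + 32\right) - 638} = \sqrt{48 - 638} = \sqrt{-590} = i \sqrt{590}$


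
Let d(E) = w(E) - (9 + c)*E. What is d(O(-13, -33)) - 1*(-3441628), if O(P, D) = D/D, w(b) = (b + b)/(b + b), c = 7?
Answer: 3441613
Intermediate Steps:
w(b) = 1 (w(b) = (2*b)/((2*b)) = (2*b)*(1/(2*b)) = 1)
O(P, D) = 1
d(E) = 1 - 16*E (d(E) = 1 - (9 + 7)*E = 1 - 16*E)
d(O(-13, -33)) - 1*(-3441628) = (1 - 16*1) - 1*(-3441628) = (1 - 16) + 3441628 = -15 + 3441628 = 3441613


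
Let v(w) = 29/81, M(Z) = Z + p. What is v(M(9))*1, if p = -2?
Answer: 29/81 ≈ 0.35802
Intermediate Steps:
M(Z) = -2 + Z (M(Z) = Z - 2 = -2 + Z)
v(w) = 29/81 (v(w) = 29*(1/81) = 29/81)
v(M(9))*1 = (29/81)*1 = 29/81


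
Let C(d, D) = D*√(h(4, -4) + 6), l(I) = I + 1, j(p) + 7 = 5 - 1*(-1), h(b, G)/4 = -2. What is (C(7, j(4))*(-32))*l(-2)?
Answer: -32*I*√2 ≈ -45.255*I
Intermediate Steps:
h(b, G) = -8 (h(b, G) = 4*(-2) = -8)
j(p) = -1 (j(p) = -7 + (5 - 1*(-1)) = -7 + (5 + 1) = -7 + 6 = -1)
l(I) = 1 + I
C(d, D) = I*D*√2 (C(d, D) = D*√(-8 + 6) = D*√(-2) = D*(I*√2) = I*D*√2)
(C(7, j(4))*(-32))*l(-2) = ((I*(-1)*√2)*(-32))*(1 - 2) = (-I*√2*(-32))*(-1) = (32*I*√2)*(-1) = -32*I*√2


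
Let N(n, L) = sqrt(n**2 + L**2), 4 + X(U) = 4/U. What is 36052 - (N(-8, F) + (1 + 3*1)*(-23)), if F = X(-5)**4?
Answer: 36144 - 8*sqrt(1720317409)/625 ≈ 35613.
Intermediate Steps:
X(U) = -4 + 4/U
F = 331776/625 (F = (-4 + 4/(-5))**4 = (-4 + 4*(-1/5))**4 = (-4 - 4/5)**4 = (-24/5)**4 = 331776/625 ≈ 530.84)
N(n, L) = sqrt(L**2 + n**2)
36052 - (N(-8, F) + (1 + 3*1)*(-23)) = 36052 - (sqrt((331776/625)**2 + (-8)**2) + (1 + 3*1)*(-23)) = 36052 - (sqrt(110075314176/390625 + 64) + (1 + 3)*(-23)) = 36052 - (sqrt(110100314176/390625) + 4*(-23)) = 36052 - (8*sqrt(1720317409)/625 - 92) = 36052 - (-92 + 8*sqrt(1720317409)/625) = 36052 + (92 - 8*sqrt(1720317409)/625) = 36144 - 8*sqrt(1720317409)/625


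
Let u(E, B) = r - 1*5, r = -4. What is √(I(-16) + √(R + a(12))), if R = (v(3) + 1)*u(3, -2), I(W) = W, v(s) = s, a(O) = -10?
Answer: √(-16 + I*√46) ≈ 0.8301 + 4.0852*I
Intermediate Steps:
u(E, B) = -9 (u(E, B) = -4 - 1*5 = -4 - 5 = -9)
R = -36 (R = (3 + 1)*(-9) = 4*(-9) = -36)
√(I(-16) + √(R + a(12))) = √(-16 + √(-36 - 10)) = √(-16 + √(-46)) = √(-16 + I*√46)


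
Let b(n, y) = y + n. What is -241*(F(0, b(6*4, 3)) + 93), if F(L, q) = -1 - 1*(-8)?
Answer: -24100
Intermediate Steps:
b(n, y) = n + y
F(L, q) = 7 (F(L, q) = -1 + 8 = 7)
-241*(F(0, b(6*4, 3)) + 93) = -241*(7 + 93) = -241*100 = -24100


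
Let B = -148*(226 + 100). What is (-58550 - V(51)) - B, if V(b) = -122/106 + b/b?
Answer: -545998/53 ≈ -10302.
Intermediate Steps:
V(b) = -8/53 (V(b) = -122*1/106 + 1 = -61/53 + 1 = -8/53)
B = -48248 (B = -148*326 = -48248)
(-58550 - V(51)) - B = (-58550 - 1*(-8/53)) - 1*(-48248) = (-58550 + 8/53) + 48248 = -3103142/53 + 48248 = -545998/53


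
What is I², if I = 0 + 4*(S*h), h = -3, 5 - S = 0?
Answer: 3600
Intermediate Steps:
S = 5 (S = 5 - 1*0 = 5 + 0 = 5)
I = -60 (I = 0 + 4*(5*(-3)) = 0 + 4*(-15) = 0 - 60 = -60)
I² = (-60)² = 3600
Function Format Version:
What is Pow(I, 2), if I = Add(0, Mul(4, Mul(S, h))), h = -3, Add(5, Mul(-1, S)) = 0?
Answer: 3600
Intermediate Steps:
S = 5 (S = Add(5, Mul(-1, 0)) = Add(5, 0) = 5)
I = -60 (I = Add(0, Mul(4, Mul(5, -3))) = Add(0, Mul(4, -15)) = Add(0, -60) = -60)
Pow(I, 2) = Pow(-60, 2) = 3600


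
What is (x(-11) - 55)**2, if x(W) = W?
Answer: 4356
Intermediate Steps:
(x(-11) - 55)**2 = (-11 - 55)**2 = (-66)**2 = 4356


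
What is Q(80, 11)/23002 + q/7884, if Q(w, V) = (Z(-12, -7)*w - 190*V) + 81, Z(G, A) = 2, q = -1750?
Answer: -6853877/22668471 ≈ -0.30235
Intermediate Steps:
Q(w, V) = 81 - 190*V + 2*w (Q(w, V) = (2*w - 190*V) + 81 = (-190*V + 2*w) + 81 = 81 - 190*V + 2*w)
Q(80, 11)/23002 + q/7884 = (81 - 190*11 + 2*80)/23002 - 1750/7884 = (81 - 2090 + 160)*(1/23002) - 1750*1/7884 = -1849*1/23002 - 875/3942 = -1849/23002 - 875/3942 = -6853877/22668471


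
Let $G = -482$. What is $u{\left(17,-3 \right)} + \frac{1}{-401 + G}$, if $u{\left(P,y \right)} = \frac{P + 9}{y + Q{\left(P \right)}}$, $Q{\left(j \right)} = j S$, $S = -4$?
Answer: $- \frac{23029}{62693} \approx -0.36733$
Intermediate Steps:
$Q{\left(j \right)} = - 4 j$ ($Q{\left(j \right)} = j \left(-4\right) = - 4 j$)
$u{\left(P,y \right)} = \frac{9 + P}{y - 4 P}$ ($u{\left(P,y \right)} = \frac{P + 9}{y - 4 P} = \frac{9 + P}{y - 4 P}$)
$u{\left(17,-3 \right)} + \frac{1}{-401 + G} = \frac{9 + 17}{-3 - 68} + \frac{1}{-401 - 482} = \frac{1}{-3 - 68} \cdot 26 + \frac{1}{-883} = \frac{1}{-71} \cdot 26 - \frac{1}{883} = \left(- \frac{1}{71}\right) 26 - \frac{1}{883} = - \frac{26}{71} - \frac{1}{883} = - \frac{23029}{62693}$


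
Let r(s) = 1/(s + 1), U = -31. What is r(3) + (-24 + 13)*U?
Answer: 1365/4 ≈ 341.25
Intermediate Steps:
r(s) = 1/(1 + s)
r(3) + (-24 + 13)*U = 1/(1 + 3) + (-24 + 13)*(-31) = 1/4 - 11*(-31) = ¼ + 341 = 1365/4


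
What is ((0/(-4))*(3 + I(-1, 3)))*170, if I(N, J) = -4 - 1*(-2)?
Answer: 0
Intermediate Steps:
I(N, J) = -2 (I(N, J) = -4 + 2 = -2)
((0/(-4))*(3 + I(-1, 3)))*170 = ((0/(-4))*(3 - 2))*170 = ((0*(-¼))*1)*170 = (0*1)*170 = 0*170 = 0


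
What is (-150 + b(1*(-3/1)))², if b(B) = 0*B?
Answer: 22500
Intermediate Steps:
b(B) = 0
(-150 + b(1*(-3/1)))² = (-150 + 0)² = (-150)² = 22500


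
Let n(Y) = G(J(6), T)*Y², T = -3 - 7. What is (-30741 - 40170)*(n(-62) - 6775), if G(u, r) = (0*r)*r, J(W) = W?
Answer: 480422025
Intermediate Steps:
T = -10
G(u, r) = 0 (G(u, r) = 0*r = 0)
n(Y) = 0 (n(Y) = 0*Y² = 0)
(-30741 - 40170)*(n(-62) - 6775) = (-30741 - 40170)*(0 - 6775) = -70911*(-6775) = 480422025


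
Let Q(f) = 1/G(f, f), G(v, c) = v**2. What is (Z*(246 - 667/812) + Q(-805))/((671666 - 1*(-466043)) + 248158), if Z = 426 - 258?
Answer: 26692149751/898076462675 ≈ 0.029721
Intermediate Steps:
Z = 168
Q(f) = f**(-2) (Q(f) = 1/(f**2) = f**(-2))
(Z*(246 - 667/812) + Q(-805))/((671666 - 1*(-466043)) + 248158) = (168*(246 - 667/812) + (-805)**(-2))/((671666 - 1*(-466043)) + 248158) = (168*(246 - 667*1/812) + 1/648025)/((671666 + 466043) + 248158) = (168*(246 - 23/28) + 1/648025)/(1137709 + 248158) = (168*(6865/28) + 1/648025)/1385867 = (41190 + 1/648025)*(1/1385867) = (26692149751/648025)*(1/1385867) = 26692149751/898076462675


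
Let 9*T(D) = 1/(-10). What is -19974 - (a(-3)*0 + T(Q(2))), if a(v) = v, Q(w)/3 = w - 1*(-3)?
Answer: -1797659/90 ≈ -19974.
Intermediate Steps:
Q(w) = 9 + 3*w (Q(w) = 3*(w - 1*(-3)) = 3*(w + 3) = 3*(3 + w) = 9 + 3*w)
T(D) = -1/90 (T(D) = (⅑)/(-10) = (⅑)*(-⅒) = -1/90)
-19974 - (a(-3)*0 + T(Q(2))) = -19974 - (-3*0 - 1/90) = -19974 - (0 - 1/90) = -19974 - 1*(-1/90) = -19974 + 1/90 = -1797659/90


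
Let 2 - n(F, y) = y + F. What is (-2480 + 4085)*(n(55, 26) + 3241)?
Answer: 5075010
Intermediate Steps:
n(F, y) = 2 - F - y (n(F, y) = 2 - (y + F) = 2 - (F + y) = 2 + (-F - y) = 2 - F - y)
(-2480 + 4085)*(n(55, 26) + 3241) = (-2480 + 4085)*((2 - 1*55 - 1*26) + 3241) = 1605*((2 - 55 - 26) + 3241) = 1605*(-79 + 3241) = 1605*3162 = 5075010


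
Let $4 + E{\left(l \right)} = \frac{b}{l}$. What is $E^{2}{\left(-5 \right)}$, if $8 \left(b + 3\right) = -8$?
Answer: $\frac{256}{25} \approx 10.24$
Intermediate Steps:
$b = -4$ ($b = -3 + \frac{1}{8} \left(-8\right) = -3 - 1 = -4$)
$E{\left(l \right)} = -4 - \frac{4}{l}$
$E^{2}{\left(-5 \right)} = \left(-4 - \frac{4}{-5}\right)^{2} = \left(-4 - - \frac{4}{5}\right)^{2} = \left(-4 + \frac{4}{5}\right)^{2} = \left(- \frac{16}{5}\right)^{2} = \frac{256}{25}$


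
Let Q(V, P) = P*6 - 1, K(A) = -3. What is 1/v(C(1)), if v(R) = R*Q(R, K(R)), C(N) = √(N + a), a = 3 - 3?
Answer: -1/19 ≈ -0.052632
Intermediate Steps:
a = 0
Q(V, P) = -1 + 6*P (Q(V, P) = 6*P - 1 = -1 + 6*P)
C(N) = √N (C(N) = √(N + 0) = √N)
v(R) = -19*R (v(R) = R*(-1 + 6*(-3)) = R*(-1 - 18) = R*(-19) = -19*R)
1/v(C(1)) = 1/(-19*√1) = 1/(-19*1) = 1/(-19) = -1/19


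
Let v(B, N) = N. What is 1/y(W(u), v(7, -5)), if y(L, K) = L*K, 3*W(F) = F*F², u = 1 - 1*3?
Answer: 3/40 ≈ 0.075000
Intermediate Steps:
u = -2 (u = 1 - 3 = -2)
W(F) = F³/3 (W(F) = (F*F²)/3 = F³/3)
y(L, K) = K*L
1/y(W(u), v(7, -5)) = 1/(-5*(-2)³/3) = 1/(-5*(-8)/3) = 1/(-5*(-8/3)) = 1/(40/3) = 3/40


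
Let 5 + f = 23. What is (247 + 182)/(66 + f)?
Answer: 143/28 ≈ 5.1071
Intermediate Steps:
f = 18 (f = -5 + 23 = 18)
(247 + 182)/(66 + f) = (247 + 182)/(66 + 18) = 429/84 = 429*(1/84) = 143/28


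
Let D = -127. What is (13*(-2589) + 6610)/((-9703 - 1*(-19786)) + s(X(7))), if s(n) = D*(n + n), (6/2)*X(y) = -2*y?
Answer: -81141/33805 ≈ -2.4003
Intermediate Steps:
X(y) = -2*y/3 (X(y) = (-2*y)/3 = -2*y/3)
s(n) = -254*n (s(n) = -127*(n + n) = -254*n)
(13*(-2589) + 6610)/((-9703 - 1*(-19786)) + s(X(7))) = (13*(-2589) + 6610)/((-9703 - 1*(-19786)) - (-508)*7/3) = (-33657 + 6610)/((-9703 + 19786) - 254*(-14/3)) = -27047/(10083 + 3556/3) = -27047/33805/3 = -27047*3/33805 = -81141/33805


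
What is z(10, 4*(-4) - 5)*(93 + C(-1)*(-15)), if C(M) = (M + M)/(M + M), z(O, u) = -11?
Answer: -858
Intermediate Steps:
C(M) = 1 (C(M) = (2*M)/((2*M)) = (2*M)*(1/(2*M)) = 1)
z(10, 4*(-4) - 5)*(93 + C(-1)*(-15)) = -11*(93 + 1*(-15)) = -11*(93 - 15) = -11*78 = -858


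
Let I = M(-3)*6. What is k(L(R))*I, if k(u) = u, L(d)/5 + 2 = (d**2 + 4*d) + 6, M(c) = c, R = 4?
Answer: -3240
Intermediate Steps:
L(d) = 20 + 5*d**2 + 20*d (L(d) = -10 + 5*((d**2 + 4*d) + 6) = -10 + 5*(6 + d**2 + 4*d) = -10 + (30 + 5*d**2 + 20*d) = 20 + 5*d**2 + 20*d)
I = -18 (I = -3*6 = -18)
k(L(R))*I = (20 + 5*4**2 + 20*4)*(-18) = (20 + 5*16 + 80)*(-18) = (20 + 80 + 80)*(-18) = 180*(-18) = -3240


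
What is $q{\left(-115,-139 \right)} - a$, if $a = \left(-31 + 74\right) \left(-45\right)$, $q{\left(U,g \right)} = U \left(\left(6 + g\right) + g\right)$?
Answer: $33215$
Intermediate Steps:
$q{\left(U,g \right)} = U \left(6 + 2 g\right)$
$a = -1935$ ($a = 43 \left(-45\right) = -1935$)
$q{\left(-115,-139 \right)} - a = 2 \left(-115\right) \left(3 - 139\right) - -1935 = 2 \left(-115\right) \left(-136\right) + 1935 = 31280 + 1935 = 33215$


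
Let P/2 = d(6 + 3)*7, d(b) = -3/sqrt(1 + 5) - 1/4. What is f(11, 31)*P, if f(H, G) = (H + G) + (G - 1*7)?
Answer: -231 - 462*sqrt(6) ≈ -1362.7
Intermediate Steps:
f(H, G) = -7 + H + 2*G (f(H, G) = (G + H) + (G - 7) = (G + H) + (-7 + G) = -7 + H + 2*G)
d(b) = -1/4 - sqrt(6)/2 (d(b) = -3*sqrt(6)/6 - 1*1/4 = -sqrt(6)/2 - 1/4 = -1/4 - sqrt(6)/2)
P = -7/2 - 7*sqrt(6) (P = 2*((-1/4 - sqrt(6)/2)*7) = 2*(-7/4 - 7*sqrt(6)/2) = -7/2 - 7*sqrt(6) ≈ -20.646)
f(11, 31)*P = (-7 + 11 + 2*31)*(-7/2 - 7*sqrt(6)) = (-7 + 11 + 62)*(-7/2 - 7*sqrt(6)) = 66*(-7/2 - 7*sqrt(6)) = -231 - 462*sqrt(6)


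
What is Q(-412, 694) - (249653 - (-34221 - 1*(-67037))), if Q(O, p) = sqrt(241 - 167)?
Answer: -216837 + sqrt(74) ≈ -2.1683e+5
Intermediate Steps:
Q(O, p) = sqrt(74)
Q(-412, 694) - (249653 - (-34221 - 1*(-67037))) = sqrt(74) - (249653 - (-34221 - 1*(-67037))) = sqrt(74) - (249653 - (-34221 + 67037)) = sqrt(74) - (249653 - 1*32816) = sqrt(74) - (249653 - 32816) = sqrt(74) - 1*216837 = sqrt(74) - 216837 = -216837 + sqrt(74)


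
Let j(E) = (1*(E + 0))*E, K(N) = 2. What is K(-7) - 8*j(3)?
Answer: -70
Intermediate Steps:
j(E) = E**2 (j(E) = (1*E)*E = E*E = E**2)
K(-7) - 8*j(3) = 2 - 8*3**2 = 2 - 8*9 = 2 - 72 = -70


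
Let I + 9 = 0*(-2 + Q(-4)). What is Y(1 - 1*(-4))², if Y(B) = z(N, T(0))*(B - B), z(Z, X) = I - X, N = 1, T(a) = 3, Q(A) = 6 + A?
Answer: 0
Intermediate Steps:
I = -9 (I = -9 + 0*(-2 + (6 - 4)) = -9 + 0*(-2 + 2) = -9 + 0*0 = -9 + 0 = -9)
z(Z, X) = -9 - X
Y(B) = 0 (Y(B) = (-9 - 1*3)*(B - B) = (-9 - 3)*0 = -12*0 = 0)
Y(1 - 1*(-4))² = 0² = 0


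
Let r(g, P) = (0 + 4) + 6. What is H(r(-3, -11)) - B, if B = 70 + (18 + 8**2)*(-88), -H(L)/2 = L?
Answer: 7126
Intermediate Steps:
r(g, P) = 10 (r(g, P) = 4 + 6 = 10)
H(L) = -2*L
B = -7146 (B = 70 + (18 + 64)*(-88) = 70 + 82*(-88) = 70 - 7216 = -7146)
H(r(-3, -11)) - B = -2*10 - 1*(-7146) = -20 + 7146 = 7126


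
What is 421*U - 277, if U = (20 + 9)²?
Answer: 353784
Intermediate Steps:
U = 841 (U = 29² = 841)
421*U - 277 = 421*841 - 277 = 354061 - 277 = 353784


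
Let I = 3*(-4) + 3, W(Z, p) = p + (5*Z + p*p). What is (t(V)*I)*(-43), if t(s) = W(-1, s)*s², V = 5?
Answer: 241875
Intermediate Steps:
W(Z, p) = p + p² + 5*Z (W(Z, p) = p + (5*Z + p²) = p + (p² + 5*Z) = p + p² + 5*Z)
I = -9 (I = -12 + 3 = -9)
t(s) = s²*(-5 + s + s²) (t(s) = (s + s² + 5*(-1))*s² = (s + s² - 5)*s² = (-5 + s + s²)*s² = s²*(-5 + s + s²))
(t(V)*I)*(-43) = ((5²*(-5 + 5 + 5²))*(-9))*(-43) = ((25*(-5 + 5 + 25))*(-9))*(-43) = ((25*25)*(-9))*(-43) = (625*(-9))*(-43) = -5625*(-43) = 241875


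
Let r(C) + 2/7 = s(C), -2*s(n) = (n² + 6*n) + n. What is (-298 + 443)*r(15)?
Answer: -167765/7 ≈ -23966.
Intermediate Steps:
s(n) = -7*n/2 - n²/2 (s(n) = -((n² + 6*n) + n)/2 = -(n² + 7*n)/2 = -7*n/2 - n²/2)
r(C) = -2/7 - C*(7 + C)/2
(-298 + 443)*r(15) = (-298 + 443)*(-2/7 - ½*15*(7 + 15)) = 145*(-2/7 - ½*15*22) = 145*(-2/7 - 165) = 145*(-1157/7) = -167765/7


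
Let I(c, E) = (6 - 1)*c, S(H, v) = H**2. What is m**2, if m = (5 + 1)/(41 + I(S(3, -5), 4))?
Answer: 9/1849 ≈ 0.0048675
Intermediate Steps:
I(c, E) = 5*c
m = 3/43 (m = (5 + 1)/(41 + 5*3**2) = 6/(41 + 5*9) = 6/(41 + 45) = 6/86 = 6*(1/86) = 3/43 ≈ 0.069767)
m**2 = (3/43)**2 = 9/1849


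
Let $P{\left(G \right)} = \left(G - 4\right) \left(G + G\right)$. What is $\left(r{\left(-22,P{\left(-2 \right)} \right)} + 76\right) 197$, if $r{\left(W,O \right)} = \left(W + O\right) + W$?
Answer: $11032$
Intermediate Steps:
$P{\left(G \right)} = 2 G \left(-4 + G\right)$ ($P{\left(G \right)} = \left(-4 + G\right) 2 G = 2 G \left(-4 + G\right)$)
$r{\left(W,O \right)} = O + 2 W$ ($r{\left(W,O \right)} = \left(O + W\right) + W = O + 2 W$)
$\left(r{\left(-22,P{\left(-2 \right)} \right)} + 76\right) 197 = \left(\left(2 \left(-2\right) \left(-4 - 2\right) + 2 \left(-22\right)\right) + 76\right) 197 = \left(\left(2 \left(-2\right) \left(-6\right) - 44\right) + 76\right) 197 = \left(\left(24 - 44\right) + 76\right) 197 = \left(-20 + 76\right) 197 = 56 \cdot 197 = 11032$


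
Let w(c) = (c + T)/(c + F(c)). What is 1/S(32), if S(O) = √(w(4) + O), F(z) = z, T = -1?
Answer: 2*√518/259 ≈ 0.17575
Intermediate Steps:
w(c) = (-1 + c)/(2*c) (w(c) = (c - 1)/(c + c) = (-1 + c)/((2*c)) = (-1 + c)*(1/(2*c)) = (-1 + c)/(2*c))
S(O) = √(3/8 + O) (S(O) = √((½)*(-1 + 4)/4 + O) = √((½)*(¼)*3 + O) = √(3/8 + O))
1/S(32) = 1/(√(6 + 16*32)/4) = 1/(√(6 + 512)/4) = 1/(√518/4) = 2*√518/259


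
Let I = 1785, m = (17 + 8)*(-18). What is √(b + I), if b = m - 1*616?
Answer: √719 ≈ 26.814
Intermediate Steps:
m = -450 (m = 25*(-18) = -450)
b = -1066 (b = -450 - 1*616 = -450 - 616 = -1066)
√(b + I) = √(-1066 + 1785) = √719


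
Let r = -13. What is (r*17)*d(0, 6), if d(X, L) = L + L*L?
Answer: -9282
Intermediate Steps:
d(X, L) = L + L²
(r*17)*d(0, 6) = (-13*17)*(6*(1 + 6)) = -1326*7 = -221*42 = -9282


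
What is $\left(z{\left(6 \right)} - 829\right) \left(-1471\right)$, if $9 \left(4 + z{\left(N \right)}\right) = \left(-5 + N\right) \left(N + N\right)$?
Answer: $\frac{3670145}{3} \approx 1.2234 \cdot 10^{6}$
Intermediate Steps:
$z{\left(N \right)} = -4 + \frac{2 N \left(-5 + N\right)}{9}$ ($z{\left(N \right)} = -4 + \frac{\left(-5 + N\right) \left(N + N\right)}{9} = -4 + \frac{\left(-5 + N\right) 2 N}{9} = -4 + \frac{2 N \left(-5 + N\right)}{9}$)
$\left(z{\left(6 \right)} - 829\right) \left(-1471\right) = \left(\left(-4 - \frac{20}{3} + \frac{2 \cdot 6^{2}}{9}\right) - 829\right) \left(-1471\right) = \left(\left(-4 - \frac{20}{3} + \frac{2}{9} \cdot 36\right) - 829\right) \left(-1471\right) = \left(\left(-4 - \frac{20}{3} + 8\right) - 829\right) \left(-1471\right) = \left(- \frac{8}{3} - 829\right) \left(-1471\right) = \left(- \frac{2495}{3}\right) \left(-1471\right) = \frac{3670145}{3}$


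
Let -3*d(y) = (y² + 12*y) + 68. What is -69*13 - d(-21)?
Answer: -2434/3 ≈ -811.33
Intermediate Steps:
d(y) = -68/3 - 4*y - y²/3 (d(y) = -((y² + 12*y) + 68)/3 = -(68 + y² + 12*y)/3 = -68/3 - 4*y - y²/3)
-69*13 - d(-21) = -69*13 - (-68/3 - 4*(-21) - ⅓*(-21)²) = -897 - (-68/3 + 84 - ⅓*441) = -897 - (-68/3 + 84 - 147) = -897 - 1*(-257/3) = -897 + 257/3 = -2434/3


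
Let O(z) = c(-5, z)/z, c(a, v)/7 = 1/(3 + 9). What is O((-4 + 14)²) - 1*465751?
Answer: -558901193/1200 ≈ -4.6575e+5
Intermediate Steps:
c(a, v) = 7/12 (c(a, v) = 7/(3 + 9) = 7/12)
O(z) = 7/(12*z)
O((-4 + 14)²) - 1*465751 = 7/(12*((-4 + 14)²)) - 1*465751 = 7/(12*(10²)) - 465751 = (7/12)/100 - 465751 = (7/12)*(1/100) - 465751 = 7/1200 - 465751 = -558901193/1200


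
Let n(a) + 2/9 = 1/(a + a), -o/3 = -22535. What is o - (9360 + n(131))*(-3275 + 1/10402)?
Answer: 753519380481565/24527916 ≈ 3.0721e+7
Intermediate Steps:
o = 67605 (o = -3*(-22535) = 67605)
n(a) = -2/9 + 1/(2*a) (n(a) = -2/9 + 1/(a + a) = -2/9 + 1/(2*a))
o - (9360 + n(131))*(-3275 + 1/10402) = 67605 - (9360 + (1/18)*(9 - 4*131)/131)*(-3275 + 1/10402) = 67605 - (9360 + (1/18)*(1/131)*(9 - 524))*(-3275 + 1/10402) = 67605 - (9360 + (1/18)*(1/131)*(-515))*(-34066549)/10402 = 67605 - (9360 - 515/2358)*(-34066549)/10402 = 67605 - 22070365*(-34066549)/(2358*10402) = 67605 - 1*(-751861170720385/24527916) = 67605 + 751861170720385/24527916 = 753519380481565/24527916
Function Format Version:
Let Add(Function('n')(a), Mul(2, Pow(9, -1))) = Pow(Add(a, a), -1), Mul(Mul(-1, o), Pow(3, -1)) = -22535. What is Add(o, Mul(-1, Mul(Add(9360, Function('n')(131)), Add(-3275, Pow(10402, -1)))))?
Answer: Rational(753519380481565, 24527916) ≈ 3.0721e+7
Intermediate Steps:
o = 67605 (o = Mul(-3, -22535) = 67605)
Function('n')(a) = Add(Rational(-2, 9), Mul(Rational(1, 2), Pow(a, -1))) (Function('n')(a) = Add(Rational(-2, 9), Pow(Add(a, a), -1)) = Add(Rational(-2, 9), Pow(Mul(2, a), -1)) = Add(Rational(-2, 9), Mul(Rational(1, 2), Pow(a, -1))))
Add(o, Mul(-1, Mul(Add(9360, Function('n')(131)), Add(-3275, Pow(10402, -1))))) = Add(67605, Mul(-1, Mul(Add(9360, Mul(Rational(1, 18), Pow(131, -1), Add(9, Mul(-4, 131)))), Add(-3275, Pow(10402, -1))))) = Add(67605, Mul(-1, Mul(Add(9360, Mul(Rational(1, 18), Rational(1, 131), Add(9, -524))), Add(-3275, Rational(1, 10402))))) = Add(67605, Mul(-1, Mul(Add(9360, Mul(Rational(1, 18), Rational(1, 131), -515)), Rational(-34066549, 10402)))) = Add(67605, Mul(-1, Mul(Add(9360, Rational(-515, 2358)), Rational(-34066549, 10402)))) = Add(67605, Mul(-1, Mul(Rational(22070365, 2358), Rational(-34066549, 10402)))) = Add(67605, Mul(-1, Rational(-751861170720385, 24527916))) = Add(67605, Rational(751861170720385, 24527916)) = Rational(753519380481565, 24527916)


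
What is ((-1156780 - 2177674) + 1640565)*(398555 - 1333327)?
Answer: 1583400008308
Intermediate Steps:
((-1156780 - 2177674) + 1640565)*(398555 - 1333327) = (-3334454 + 1640565)*(-934772) = -1693889*(-934772) = 1583400008308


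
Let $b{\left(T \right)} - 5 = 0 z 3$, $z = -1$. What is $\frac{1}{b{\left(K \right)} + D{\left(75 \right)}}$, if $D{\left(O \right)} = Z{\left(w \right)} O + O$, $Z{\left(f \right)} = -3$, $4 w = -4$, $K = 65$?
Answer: $- \frac{1}{145} \approx -0.0068966$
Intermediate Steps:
$w = -1$ ($w = \frac{1}{4} \left(-4\right) = -1$)
$b{\left(T \right)} = 5$ ($b{\left(T \right)} = 5 + 0 \left(-1\right) 3 = 5 + 0 \cdot 3 = 5 + 0 = 5$)
$D{\left(O \right)} = - 2 O$ ($D{\left(O \right)} = - 3 O + O = - 2 O$)
$\frac{1}{b{\left(K \right)} + D{\left(75 \right)}} = \frac{1}{5 - 150} = \frac{1}{-145} = - \frac{1}{145}$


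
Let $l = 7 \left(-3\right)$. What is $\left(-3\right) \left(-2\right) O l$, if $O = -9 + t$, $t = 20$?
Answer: $-1386$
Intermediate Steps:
$O = 11$ ($O = -9 + 20 = 11$)
$l = -21$
$\left(-3\right) \left(-2\right) O l = \left(-3\right) \left(-2\right) 11 \left(-21\right) = 6 \cdot 11 \left(-21\right) = 66 \left(-21\right) = -1386$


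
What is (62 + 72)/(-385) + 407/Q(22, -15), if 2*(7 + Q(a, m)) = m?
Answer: -317276/11165 ≈ -28.417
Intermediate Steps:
Q(a, m) = -7 + m/2
(62 + 72)/(-385) + 407/Q(22, -15) = (62 + 72)/(-385) + 407/(-7 + (½)*(-15)) = 134*(-1/385) + 407/(-7 - 15/2) = -134/385 + 407/(-29/2) = -134/385 + 407*(-2/29) = -134/385 - 814/29 = -317276/11165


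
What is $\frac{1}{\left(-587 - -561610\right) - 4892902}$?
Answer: $- \frac{1}{4331879} \approx -2.3085 \cdot 10^{-7}$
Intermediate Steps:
$\frac{1}{\left(-587 - -561610\right) - 4892902} = \frac{1}{\left(-587 + 561610\right) - 4892902} = \frac{1}{561023 - 4892902} = \frac{1}{-4331879} = - \frac{1}{4331879}$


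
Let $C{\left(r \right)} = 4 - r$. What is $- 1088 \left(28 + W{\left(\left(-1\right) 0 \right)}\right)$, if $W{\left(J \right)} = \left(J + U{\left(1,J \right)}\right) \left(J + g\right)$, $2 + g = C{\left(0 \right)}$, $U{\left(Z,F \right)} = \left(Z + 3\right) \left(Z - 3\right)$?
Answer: $-13056$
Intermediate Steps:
$U{\left(Z,F \right)} = \left(-3 + Z\right) \left(3 + Z\right)$ ($U{\left(Z,F \right)} = \left(3 + Z\right) \left(-3 + Z\right) = \left(-3 + Z\right) \left(3 + Z\right)$)
$g = 2$ ($g = -2 + \left(4 - 0\right) = -2 + \left(4 + 0\right) = -2 + 4 = 2$)
$W{\left(J \right)} = \left(-8 + J\right) \left(2 + J\right)$ ($W{\left(J \right)} = \left(J - \left(9 - 1^{2}\right)\right) \left(J + 2\right) = \left(J + \left(-9 + 1\right)\right) \left(2 + J\right) = \left(J - 8\right) \left(2 + J\right) = \left(-8 + J\right) \left(2 + J\right)$)
$- 1088 \left(28 + W{\left(\left(-1\right) 0 \right)}\right) = - 1088 \left(28 - \left(16 + 0 + 6 \left(-1\right) 0\right)\right) = - 1088 \left(28 - \left(16 - 0^{2}\right)\right) = - 1088 \left(28 + \left(-16 + 0 + 0\right)\right) = - 1088 \left(28 - 16\right) = \left(-1088\right) 12 = -13056$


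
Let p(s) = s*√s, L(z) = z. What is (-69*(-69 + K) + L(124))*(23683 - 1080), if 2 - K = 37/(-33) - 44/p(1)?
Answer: 406175910/11 ≈ 3.6925e+7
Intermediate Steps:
p(s) = s^(3/2)
K = 1555/33 (K = 2 - (37/(-33) - 44/(1^(3/2))) = 2 - (37*(-1/33) - 44/1) = 2 - (-37/33 - 44*1) = 2 - (-37/33 - 44) = 2 - 1*(-1489/33) = 2 + 1489/33 = 1555/33 ≈ 47.121)
(-69*(-69 + K) + L(124))*(23683 - 1080) = (-69*(-69 + 1555/33) + 124)*(23683 - 1080) = (-69*(-722/33) + 124)*22603 = (16606/11 + 124)*22603 = (17970/11)*22603 = 406175910/11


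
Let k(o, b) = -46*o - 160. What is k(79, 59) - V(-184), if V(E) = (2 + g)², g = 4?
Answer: -3830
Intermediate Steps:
k(o, b) = -160 - 46*o
V(E) = 36 (V(E) = (2 + 4)² = 6² = 36)
k(79, 59) - V(-184) = (-160 - 46*79) - 1*36 = (-160 - 3634) - 36 = -3794 - 36 = -3830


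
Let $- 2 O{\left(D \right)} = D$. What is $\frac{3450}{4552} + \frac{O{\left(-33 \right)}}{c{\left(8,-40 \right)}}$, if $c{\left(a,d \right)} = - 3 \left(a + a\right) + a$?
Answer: $\frac{15723}{45520} \approx 0.34541$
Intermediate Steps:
$O{\left(D \right)} = - \frac{D}{2}$
$c{\left(a,d \right)} = - 5 a$ ($c{\left(a,d \right)} = - 3 \cdot 2 a + a = - 6 a + a = - 5 a$)
$\frac{3450}{4552} + \frac{O{\left(-33 \right)}}{c{\left(8,-40 \right)}} = \frac{3450}{4552} + \frac{\left(- \frac{1}{2}\right) \left(-33\right)}{\left(-5\right) 8} = 3450 \cdot \frac{1}{4552} + \frac{33}{2 \left(-40\right)} = \frac{1725}{2276} + \frac{33}{2} \left(- \frac{1}{40}\right) = \frac{1725}{2276} - \frac{33}{80} = \frac{15723}{45520}$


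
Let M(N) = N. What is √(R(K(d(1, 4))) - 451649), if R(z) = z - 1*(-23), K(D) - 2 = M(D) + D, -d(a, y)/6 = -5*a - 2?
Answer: 2*I*√112885 ≈ 671.97*I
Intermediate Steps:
d(a, y) = 12 + 30*a (d(a, y) = -6*(-5*a - 2) = -6*(-2 - 5*a) = 12 + 30*a)
K(D) = 2 + 2*D (K(D) = 2 + (D + D) = 2 + 2*D)
R(z) = 23 + z (R(z) = z + 23 = 23 + z)
√(R(K(d(1, 4))) - 451649) = √((23 + (2 + 2*(12 + 30*1))) - 451649) = √((23 + (2 + 2*(12 + 30))) - 451649) = √((23 + (2 + 2*42)) - 451649) = √((23 + (2 + 84)) - 451649) = √((23 + 86) - 451649) = √(109 - 451649) = √(-451540) = 2*I*√112885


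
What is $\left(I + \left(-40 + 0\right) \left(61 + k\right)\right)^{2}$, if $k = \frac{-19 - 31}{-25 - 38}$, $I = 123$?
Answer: $\frac{21895416841}{3969} \approx 5.5166 \cdot 10^{6}$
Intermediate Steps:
$k = \frac{50}{63}$ ($k = - \frac{50}{-63} = \left(-50\right) \left(- \frac{1}{63}\right) = \frac{50}{63} \approx 0.79365$)
$\left(I + \left(-40 + 0\right) \left(61 + k\right)\right)^{2} = \left(123 + \left(-40 + 0\right) \left(61 + \frac{50}{63}\right)\right)^{2} = \left(123 - \frac{155720}{63}\right)^{2} = \left(- \frac{147971}{63}\right)^{2} = \frac{21895416841}{3969}$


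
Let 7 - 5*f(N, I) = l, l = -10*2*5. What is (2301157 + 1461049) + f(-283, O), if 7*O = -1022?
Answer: 18811137/5 ≈ 3.7622e+6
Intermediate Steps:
O = -146 (O = (⅐)*(-1022) = -146)
l = -100 (l = -20*5 = -100)
f(N, I) = 107/5 (f(N, I) = 7/5 - ⅕*(-100) = 7/5 + 20 = 107/5)
(2301157 + 1461049) + f(-283, O) = (2301157 + 1461049) + 107/5 = 3762206 + 107/5 = 18811137/5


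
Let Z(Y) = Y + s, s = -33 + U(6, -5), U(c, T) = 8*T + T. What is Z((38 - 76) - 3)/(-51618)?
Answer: 17/7374 ≈ 0.0023054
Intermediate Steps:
U(c, T) = 9*T
s = -78 (s = -33 + 9*(-5) = -33 - 45 = -78)
Z(Y) = -78 + Y (Z(Y) = Y - 78 = -78 + Y)
Z((38 - 76) - 3)/(-51618) = (-78 + ((38 - 76) - 3))/(-51618) = (-78 + (-38 - 3))*(-1/51618) = (-78 - 41)*(-1/51618) = -119*(-1/51618) = 17/7374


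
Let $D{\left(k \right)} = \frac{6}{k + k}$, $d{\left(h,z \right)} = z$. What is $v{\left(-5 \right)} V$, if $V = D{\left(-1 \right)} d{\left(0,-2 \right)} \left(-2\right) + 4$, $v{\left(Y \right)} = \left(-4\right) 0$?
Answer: $0$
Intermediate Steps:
$v{\left(Y \right)} = 0$
$D{\left(k \right)} = \frac{3}{k}$ ($D{\left(k \right)} = \frac{6}{2 k} = 6 \frac{1}{2 k} = \frac{3}{k}$)
$V = -8$ ($V = \frac{3}{-1} \left(\left(-2\right) \left(-2\right)\right) + 4 = 3 \left(-1\right) 4 + 4 = \left(-3\right) 4 + 4 = -12 + 4 = -8$)
$v{\left(-5 \right)} V = 0 \left(-8\right) = 0$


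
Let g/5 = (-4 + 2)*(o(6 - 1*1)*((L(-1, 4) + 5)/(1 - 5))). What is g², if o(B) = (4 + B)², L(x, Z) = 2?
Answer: 8037225/4 ≈ 2.0093e+6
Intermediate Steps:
g = 2835/2 (g = 5*((-4 + 2)*((4 + (6 - 1*1))²*((2 + 5)/(1 - 5)))) = 5*(-2*(4 + (6 - 1))²*7/(-4)) = 5*(-2*(4 + 5)²*7*(-¼)) = 5*(-2*9²*(-7)/4) = 5*(-162*(-7)/4) = 5*(-2*(-567/4)) = 5*(567/2) = 2835/2 ≈ 1417.5)
g² = (2835/2)² = 8037225/4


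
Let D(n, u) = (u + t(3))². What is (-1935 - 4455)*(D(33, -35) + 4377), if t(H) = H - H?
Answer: -35796780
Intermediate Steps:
t(H) = 0
D(n, u) = u² (D(n, u) = (u + 0)² = u²)
(-1935 - 4455)*(D(33, -35) + 4377) = (-1935 - 4455)*((-35)² + 4377) = -6390*(1225 + 4377) = -6390*5602 = -35796780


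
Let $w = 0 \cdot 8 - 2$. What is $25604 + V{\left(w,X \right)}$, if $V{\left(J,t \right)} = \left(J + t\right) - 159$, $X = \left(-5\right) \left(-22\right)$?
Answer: $25553$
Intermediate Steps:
$w = -2$ ($w = 0 - 2 = -2$)
$X = 110$
$V{\left(J,t \right)} = -159 + J + t$
$25604 + V{\left(w,X \right)} = 25604 - 51 = 25553$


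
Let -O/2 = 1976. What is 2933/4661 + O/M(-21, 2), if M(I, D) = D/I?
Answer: 193415789/4661 ≈ 41497.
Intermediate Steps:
O = -3952 (O = -2*1976 = -3952)
2933/4661 + O/M(-21, 2) = 2933/4661 - 3952/(2/(-21)) = 2933*(1/4661) - 3952/(2*(-1/21)) = 2933/4661 - 3952/(-2/21) = 2933/4661 - 3952*(-21/2) = 2933/4661 + 41496 = 193415789/4661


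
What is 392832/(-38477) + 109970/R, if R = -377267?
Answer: -152433865834/14516102359 ≈ -10.501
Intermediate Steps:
392832/(-38477) + 109970/R = 392832/(-38477) + 109970/(-377267) = 392832*(-1/38477) + 109970*(-1/377267) = -392832/38477 - 109970/377267 = -152433865834/14516102359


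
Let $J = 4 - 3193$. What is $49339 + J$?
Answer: $46150$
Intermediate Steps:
$J = -3189$ ($J = 4 - 3193 = -3189$)
$49339 + J = 49339 - 3189 = 46150$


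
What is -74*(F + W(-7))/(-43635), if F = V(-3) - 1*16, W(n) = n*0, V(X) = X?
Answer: -1406/43635 ≈ -0.032222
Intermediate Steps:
W(n) = 0
F = -19 (F = -3 - 1*16 = -3 - 16 = -19)
-74*(F + W(-7))/(-43635) = -74*(-19 + 0)/(-43635) = -74*(-19)*(-1/43635) = 1406*(-1/43635) = -1406/43635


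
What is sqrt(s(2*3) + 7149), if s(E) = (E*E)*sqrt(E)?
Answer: sqrt(7149 + 36*sqrt(6)) ≈ 85.072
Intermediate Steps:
s(E) = E**(5/2) (s(E) = E**2*sqrt(E) = E**(5/2))
sqrt(s(2*3) + 7149) = sqrt((2*3)**(5/2) + 7149) = sqrt(6**(5/2) + 7149) = sqrt(36*sqrt(6) + 7149) = sqrt(7149 + 36*sqrt(6))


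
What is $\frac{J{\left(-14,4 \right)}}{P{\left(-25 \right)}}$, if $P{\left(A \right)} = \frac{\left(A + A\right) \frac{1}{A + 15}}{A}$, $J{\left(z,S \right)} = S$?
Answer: $-20$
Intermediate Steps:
$P{\left(A \right)} = \frac{2}{15 + A}$ ($P{\left(A \right)} = \frac{2 A \frac{1}{15 + A}}{A} = \frac{2}{15 + A}$)
$\frac{J{\left(-14,4 \right)}}{P{\left(-25 \right)}} = \frac{4}{2 \frac{1}{15 - 25}} = \frac{4}{2 \frac{1}{-10}} = \frac{4}{2 \left(- \frac{1}{10}\right)} = \frac{4}{- \frac{1}{5}} = 4 \left(-5\right) = -20$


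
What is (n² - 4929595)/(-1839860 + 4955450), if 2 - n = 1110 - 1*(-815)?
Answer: -615833/1557795 ≈ -0.39532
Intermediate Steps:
n = -1923 (n = 2 - (1110 - 1*(-815)) = 2 - (1110 + 815) = 2 - 1*1925 = 2 - 1925 = -1923)
(n² - 4929595)/(-1839860 + 4955450) = ((-1923)² - 4929595)/(-1839860 + 4955450) = (3697929 - 4929595)/3115590 = -1231666*1/3115590 = -615833/1557795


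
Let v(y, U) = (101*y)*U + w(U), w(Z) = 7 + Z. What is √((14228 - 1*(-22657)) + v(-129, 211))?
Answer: 4*I*√169501 ≈ 1646.8*I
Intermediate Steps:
v(y, U) = 7 + U + 101*U*y (v(y, U) = (101*y)*U + (7 + U) = 101*U*y + (7 + U) = 7 + U + 101*U*y)
√((14228 - 1*(-22657)) + v(-129, 211)) = √((14228 - 1*(-22657)) + (7 + 211 + 101*211*(-129))) = √((14228 + 22657) + (7 + 211 - 2749119)) = √(36885 - 2748901) = √(-2712016) = 4*I*√169501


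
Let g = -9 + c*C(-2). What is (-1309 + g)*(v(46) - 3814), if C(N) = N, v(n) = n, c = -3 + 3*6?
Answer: 5079264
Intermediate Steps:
c = 15 (c = -3 + 18 = 15)
g = -39 (g = -9 + 15*(-2) = -9 - 30 = -39)
(-1309 + g)*(v(46) - 3814) = (-1309 - 39)*(46 - 3814) = -1348*(-3768) = 5079264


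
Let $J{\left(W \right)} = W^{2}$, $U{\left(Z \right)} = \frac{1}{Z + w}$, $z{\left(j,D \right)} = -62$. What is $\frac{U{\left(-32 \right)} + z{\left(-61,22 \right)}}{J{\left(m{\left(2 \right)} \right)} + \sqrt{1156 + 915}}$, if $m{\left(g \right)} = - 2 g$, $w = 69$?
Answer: $\frac{36688}{67155} - \frac{2293 \sqrt{2071}}{67155} \approx -1.0076$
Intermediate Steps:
$U{\left(Z \right)} = \frac{1}{69 + Z}$ ($U{\left(Z \right)} = \frac{1}{Z + 69} = \frac{1}{69 + Z}$)
$\frac{U{\left(-32 \right)} + z{\left(-61,22 \right)}}{J{\left(m{\left(2 \right)} \right)} + \sqrt{1156 + 915}} = \frac{\frac{1}{69 - 32} - 62}{\left(\left(-2\right) 2\right)^{2} + \sqrt{1156 + 915}} = \frac{\frac{1}{37} - 62}{\left(-4\right)^{2} + \sqrt{2071}} = \frac{\frac{1}{37} - 62}{16 + \sqrt{2071}} = - \frac{2293}{37 \left(16 + \sqrt{2071}\right)}$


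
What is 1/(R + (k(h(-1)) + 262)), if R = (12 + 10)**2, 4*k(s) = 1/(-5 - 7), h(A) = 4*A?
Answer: 48/35807 ≈ 0.0013405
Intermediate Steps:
k(s) = -1/48 (k(s) = 1/(4*(-5 - 7)) = (1/4)/(-12) = (1/4)*(-1/12) = -1/48)
R = 484 (R = 22**2 = 484)
1/(R + (k(h(-1)) + 262)) = 1/(484 + (-1/48 + 262)) = 1/(484 + 12575/48) = 1/(35807/48) = 48/35807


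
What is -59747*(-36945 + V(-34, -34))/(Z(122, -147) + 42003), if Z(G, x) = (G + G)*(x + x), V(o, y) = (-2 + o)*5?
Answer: -67215375/901 ≈ -74601.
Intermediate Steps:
V(o, y) = -10 + 5*o
Z(G, x) = 4*G*x (Z(G, x) = (2*G)*(2*x) = 4*G*x)
-59747*(-36945 + V(-34, -34))/(Z(122, -147) + 42003) = -59747*(-36945 + (-10 + 5*(-34)))/(4*122*(-147) + 42003) = -59747*(-36945 + (-10 - 170))/(-71736 + 42003) = -59747/((-29733/(-36945 - 180))) = -59747/((-29733/(-37125))) = -59747/((-29733*(-1/37125))) = -59747/901/1125 = -59747*1125/901 = -67215375/901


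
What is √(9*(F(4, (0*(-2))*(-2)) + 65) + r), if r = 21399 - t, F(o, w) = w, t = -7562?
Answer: √29546 ≈ 171.89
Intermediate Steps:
r = 28961 (r = 21399 - 1*(-7562) = 21399 + 7562 = 28961)
√(9*(F(4, (0*(-2))*(-2)) + 65) + r) = √(9*((0*(-2))*(-2) + 65) + 28961) = √(9*(0*(-2) + 65) + 28961) = √(9*(0 + 65) + 28961) = √(9*65 + 28961) = √(585 + 28961) = √29546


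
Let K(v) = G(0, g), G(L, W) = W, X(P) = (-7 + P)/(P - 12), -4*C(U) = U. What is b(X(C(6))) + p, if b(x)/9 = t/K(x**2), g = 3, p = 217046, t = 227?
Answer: 217727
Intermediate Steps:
C(U) = -U/4
X(P) = (-7 + P)/(-12 + P)
K(v) = 3
b(x) = 681 (b(x) = 9*(227/3) = 681)
b(X(C(6))) + p = 681 + 217046 = 217727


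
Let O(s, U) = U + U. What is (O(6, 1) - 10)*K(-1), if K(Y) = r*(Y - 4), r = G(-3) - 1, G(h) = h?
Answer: -160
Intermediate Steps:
O(s, U) = 2*U
r = -4 (r = -3 - 1 = -4)
K(Y) = 16 - 4*Y (K(Y) = -4*(Y - 4) = -4*(-4 + Y) = 16 - 4*Y)
(O(6, 1) - 10)*K(-1) = (2*1 - 10)*(16 - 4*(-1)) = (2 - 10)*(16 + 4) = -8*20 = -160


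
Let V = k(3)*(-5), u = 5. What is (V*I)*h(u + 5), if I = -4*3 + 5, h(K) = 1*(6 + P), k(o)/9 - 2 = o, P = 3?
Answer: 14175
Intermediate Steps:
k(o) = 18 + 9*o
h(K) = 9 (h(K) = 1*(6 + 3) = 1*9 = 9)
I = -7 (I = -12 + 5 = -7)
V = -225 (V = (18 + 9*3)*(-5) = (18 + 27)*(-5) = 45*(-5) = -225)
(V*I)*h(u + 5) = -225*(-7)*9 = 1575*9 = 14175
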